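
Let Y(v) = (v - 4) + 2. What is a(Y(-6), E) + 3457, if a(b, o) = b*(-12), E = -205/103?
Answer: 3553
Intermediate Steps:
E = -205/103 (E = -205*1/103 = -205/103 ≈ -1.9903)
Y(v) = -2 + v (Y(v) = (-4 + v) + 2 = -2 + v)
a(b, o) = -12*b
a(Y(-6), E) + 3457 = -12*(-2 - 6) + 3457 = -12*(-8) + 3457 = 96 + 3457 = 3553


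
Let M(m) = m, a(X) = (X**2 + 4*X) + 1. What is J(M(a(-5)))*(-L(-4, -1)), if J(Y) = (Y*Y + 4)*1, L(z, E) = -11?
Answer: 440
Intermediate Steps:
a(X) = 1 + X**2 + 4*X
J(Y) = 4 + Y**2 (J(Y) = (Y**2 + 4)*1 = (4 + Y**2)*1 = 4 + Y**2)
J(M(a(-5)))*(-L(-4, -1)) = (4 + (1 + (-5)**2 + 4*(-5))**2)*(-1*(-11)) = (4 + (1 + 25 - 20)**2)*11 = (4 + 6**2)*11 = (4 + 36)*11 = 40*11 = 440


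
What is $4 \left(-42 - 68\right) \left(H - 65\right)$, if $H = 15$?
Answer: $22000$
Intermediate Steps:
$4 \left(-42 - 68\right) \left(H - 65\right) = 4 \left(-42 - 68\right) \left(15 - 65\right) = 4 \left(\left(-110\right) \left(-50\right)\right) = 4 \cdot 5500 = 22000$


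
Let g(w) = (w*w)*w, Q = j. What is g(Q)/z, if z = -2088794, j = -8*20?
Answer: 2048000/1044397 ≈ 1.9609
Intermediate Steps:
j = -160
Q = -160
g(w) = w³ (g(w) = w²*w = w³)
g(Q)/z = (-160)³/(-2088794) = -4096000*(-1/2088794) = 2048000/1044397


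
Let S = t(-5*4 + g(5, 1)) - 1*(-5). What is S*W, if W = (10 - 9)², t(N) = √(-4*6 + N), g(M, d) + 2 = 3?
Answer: 5 + I*√43 ≈ 5.0 + 6.5574*I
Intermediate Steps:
g(M, d) = 1 (g(M, d) = -2 + 3 = 1)
t(N) = √(-24 + N)
S = 5 + I*√43 (S = √(-24 + (-5*4 + 1)) - 1*(-5) = √(-24 + (-20 + 1)) + 5 = √(-24 - 19) + 5 = √(-43) + 5 = I*√43 + 5 = 5 + I*√43 ≈ 5.0 + 6.5574*I)
W = 1 (W = 1² = 1)
S*W = (5 + I*√43)*1 = 5 + I*√43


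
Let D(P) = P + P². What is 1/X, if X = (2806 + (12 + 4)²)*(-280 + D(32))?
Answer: 1/2376112 ≈ 4.2086e-7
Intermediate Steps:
X = 2376112 (X = (2806 + (12 + 4)²)*(-280 + 32*(1 + 32)) = (2806 + 16²)*(-280 + 32*33) = (2806 + 256)*(-280 + 1056) = 3062*776 = 2376112)
1/X = 1/2376112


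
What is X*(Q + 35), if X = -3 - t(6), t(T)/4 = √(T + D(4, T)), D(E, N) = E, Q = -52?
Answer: 51 + 68*√10 ≈ 266.03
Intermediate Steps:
t(T) = 4*√(4 + T) (t(T) = 4*√(T + 4) = 4*√(4 + T))
X = -3 - 4*√10 (X = -3 - 4*√(4 + 6) = -3 - 4*√10 ≈ -15.649)
X*(Q + 35) = (-3 - 4*√10)*(-52 + 35) = (-3 - 4*√10)*(-17) = 51 + 68*√10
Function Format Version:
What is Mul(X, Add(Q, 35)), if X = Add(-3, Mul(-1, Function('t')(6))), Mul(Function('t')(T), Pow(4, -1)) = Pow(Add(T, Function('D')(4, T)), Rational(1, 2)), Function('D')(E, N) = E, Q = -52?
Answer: Add(51, Mul(68, Pow(10, Rational(1, 2)))) ≈ 266.03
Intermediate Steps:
Function('t')(T) = Mul(4, Pow(Add(4, T), Rational(1, 2))) (Function('t')(T) = Mul(4, Pow(Add(T, 4), Rational(1, 2))) = Mul(4, Pow(Add(4, T), Rational(1, 2))))
X = Add(-3, Mul(-4, Pow(10, Rational(1, 2)))) (X = Add(-3, Mul(-1, Mul(4, Pow(Add(4, 6), Rational(1, 2))))) = Add(-3, Mul(-1, Mul(4, Pow(10, Rational(1, 2))))) = Add(-3, Mul(-4, Pow(10, Rational(1, 2)))) ≈ -15.649)
Mul(X, Add(Q, 35)) = Mul(Add(-3, Mul(-4, Pow(10, Rational(1, 2)))), Add(-52, 35)) = Mul(Add(-3, Mul(-4, Pow(10, Rational(1, 2)))), -17) = Add(51, Mul(68, Pow(10, Rational(1, 2))))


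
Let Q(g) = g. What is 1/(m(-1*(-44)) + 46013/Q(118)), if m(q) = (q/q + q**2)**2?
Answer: 118/442778355 ≈ 2.6650e-7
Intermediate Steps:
m(q) = (1 + q**2)**2
1/(m(-1*(-44)) + 46013/Q(118)) = 1/((1 + (-1*(-44))**2)**2 + 46013/118) = 1/((1 + 44**2)**2 + 46013*(1/118)) = 1/((1 + 1936)**2 + 46013/118) = 1/(1937**2 + 46013/118) = 1/(3751969 + 46013/118) = 1/(442778355/118) = 118/442778355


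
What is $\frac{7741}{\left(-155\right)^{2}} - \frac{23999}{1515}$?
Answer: $- \frac{112969672}{7279575} \approx -15.519$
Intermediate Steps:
$\frac{7741}{\left(-155\right)^{2}} - \frac{23999}{1515} = \frac{7741}{24025} - \frac{23999}{1515} = - \frac{112969672}{7279575}$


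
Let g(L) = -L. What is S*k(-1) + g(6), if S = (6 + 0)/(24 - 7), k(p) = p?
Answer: -108/17 ≈ -6.3529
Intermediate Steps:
S = 6/17 ≈ 0.35294
S*k(-1) + g(6) = (6/17)*(-1) - 1*6 = -6/17 - 6 = -108/17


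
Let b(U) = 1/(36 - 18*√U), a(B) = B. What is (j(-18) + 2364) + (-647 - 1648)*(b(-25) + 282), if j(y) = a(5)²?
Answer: -18699484/29 - 1275*I/58 ≈ -6.4481e+5 - 21.983*I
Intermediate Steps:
j(y) = 25 (j(y) = 5² = 25)
(j(-18) + 2364) + (-647 - 1648)*(b(-25) + 282) = (25 + 2364) + (-647 - 1648)*(-1/(-36 + 18*√(-25)) + 282) = 2389 - 2295*(-1/(-36 + 18*(5*I)) + 282) = 2389 - 2295*(-1/(-36 + 90*I) + 282) = 2389 - 2295*(-(-36 - 90*I)/9396 + 282) = 2389 - 2295*(282 - (-36 - 90*I)/9396) = 2389 + (-647190 + 85*(-36 - 90*I)/348) = -644801 + 85*(-36 - 90*I)/348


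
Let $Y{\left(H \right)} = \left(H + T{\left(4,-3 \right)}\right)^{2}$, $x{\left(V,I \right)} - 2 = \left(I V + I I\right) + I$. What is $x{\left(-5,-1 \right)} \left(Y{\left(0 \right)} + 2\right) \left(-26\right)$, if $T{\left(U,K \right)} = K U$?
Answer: $-26572$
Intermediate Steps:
$x{\left(V,I \right)} = 2 + I + I^{2} + I V$ ($x{\left(V,I \right)} = 2 + \left(\left(I V + I I\right) + I\right) = 2 + \left(\left(I V + I^{2}\right) + I\right) = 2 + \left(\left(I^{2} + I V\right) + I\right) = 2 + \left(I + I^{2} + I V\right) = 2 + I + I^{2} + I V$)
$Y{\left(H \right)} = \left(-12 + H\right)^{2}$ ($Y{\left(H \right)} = \left(H - 12\right)^{2} = \left(-12 + H\right)^{2}$)
$x{\left(-5,-1 \right)} \left(Y{\left(0 \right)} + 2\right) \left(-26\right) = \left(2 - 1 + \left(-1\right)^{2} - -5\right) \left(\left(-12 + 0\right)^{2} + 2\right) \left(-26\right) = \left(2 - 1 + 1 + 5\right) \left(\left(-12\right)^{2} + 2\right) \left(-26\right) = 7 \left(144 + 2\right) \left(-26\right) = 7 \cdot 146 \left(-26\right) = 1022 \left(-26\right) = -26572$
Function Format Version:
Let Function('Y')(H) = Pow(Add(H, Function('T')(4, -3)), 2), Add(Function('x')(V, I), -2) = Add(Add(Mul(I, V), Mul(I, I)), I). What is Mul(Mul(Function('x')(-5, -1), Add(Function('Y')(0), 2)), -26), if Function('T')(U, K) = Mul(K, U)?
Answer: -26572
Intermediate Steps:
Function('x')(V, I) = Add(2, I, Pow(I, 2), Mul(I, V)) (Function('x')(V, I) = Add(2, Add(Add(Mul(I, V), Mul(I, I)), I)) = Add(2, Add(Add(Mul(I, V), Pow(I, 2)), I)) = Add(2, Add(Add(Pow(I, 2), Mul(I, V)), I)) = Add(2, Add(I, Pow(I, 2), Mul(I, V))) = Add(2, I, Pow(I, 2), Mul(I, V)))
Function('Y')(H) = Pow(Add(-12, H), 2) (Function('Y')(H) = Pow(Add(H, Mul(-3, 4)), 2) = Pow(Add(H, -12), 2) = Pow(Add(-12, H), 2))
Mul(Mul(Function('x')(-5, -1), Add(Function('Y')(0), 2)), -26) = Mul(Mul(Add(2, -1, Pow(-1, 2), Mul(-1, -5)), Add(Pow(Add(-12, 0), 2), 2)), -26) = Mul(Mul(Add(2, -1, 1, 5), Add(Pow(-12, 2), 2)), -26) = Mul(Mul(7, Add(144, 2)), -26) = Mul(Mul(7, 146), -26) = Mul(1022, -26) = -26572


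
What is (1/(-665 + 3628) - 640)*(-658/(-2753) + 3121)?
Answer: -16294634909949/8157139 ≈ -1.9976e+6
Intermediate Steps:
(1/(-665 + 3628) - 640)*(-658/(-2753) + 3121) = (1/2963 - 640)*(-658*(-1/2753) + 3121) = (1/2963 - 640)*(658/2753 + 3121) = -1896319/2963*8592771/2753 = -16294634909949/8157139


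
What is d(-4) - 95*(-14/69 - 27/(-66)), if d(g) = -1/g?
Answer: -58711/3036 ≈ -19.338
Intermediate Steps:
d(-4) - 95*(-14/69 - 27/(-66)) = -1/(-4) - 95*(-14/69 - 27/(-66)) = -1*(-1/4) - 95*(-14*1/69 - 27*(-1/66)) = 1/4 - 95*(-14/69 + 9/22) = 1/4 - 95*313/1518 = 1/4 - 29735/1518 = -58711/3036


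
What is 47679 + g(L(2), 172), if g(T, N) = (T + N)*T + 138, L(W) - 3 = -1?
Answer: 48165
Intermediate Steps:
L(W) = 2 (L(W) = 3 - 1 = 2)
g(T, N) = 138 + T*(N + T) (g(T, N) = (N + T)*T + 138 = T*(N + T) + 138 = 138 + T*(N + T))
47679 + g(L(2), 172) = 47679 + (138 + 2² + 172*2) = 47679 + (138 + 4 + 344) = 47679 + 486 = 48165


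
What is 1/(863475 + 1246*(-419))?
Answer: 1/341401 ≈ 2.9291e-6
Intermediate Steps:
1/(863475 + 1246*(-419)) = 1/(863475 - 522074) = 1/341401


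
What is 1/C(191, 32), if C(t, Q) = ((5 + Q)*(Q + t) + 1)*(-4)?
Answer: -1/33008 ≈ -3.0296e-5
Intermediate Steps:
C(t, Q) = -4 - 4*(5 + Q)*(Q + t) (C(t, Q) = (1 + (5 + Q)*(Q + t))*(-4) = -4 - 4*(5 + Q)*(Q + t))
1/C(191, 32) = 1/(-4 - 20*32 - 20*191 - 4*32² - 4*32*191) = 1/(-4 - 640 - 3820 - 4*1024 - 24448) = 1/(-4 - 640 - 3820 - 4096 - 24448) = 1/(-33008) = -1/33008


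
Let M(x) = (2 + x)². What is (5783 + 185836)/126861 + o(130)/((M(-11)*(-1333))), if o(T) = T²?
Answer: 6181909129/4565854251 ≈ 1.3539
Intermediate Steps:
(5783 + 185836)/126861 + o(130)/((M(-11)*(-1333))) = (5783 + 185836)/126861 + 130²/(((2 - 11)²*(-1333))) = 191619*(1/126861) + 16900/(((-9)²*(-1333))) = 63873/42287 + 16900/((81*(-1333))) = 63873/42287 + 16900/(-107973) = 63873/42287 + 16900*(-1/107973) = 63873/42287 - 16900/107973 = 6181909129/4565854251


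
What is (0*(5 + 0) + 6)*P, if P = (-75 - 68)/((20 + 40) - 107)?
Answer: 858/47 ≈ 18.255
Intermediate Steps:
P = 143/47 (P = -143/(60 - 107) = -143/(-47) = -143*(-1/47) = 143/47 ≈ 3.0426)
(0*(5 + 0) + 6)*P = (0*(5 + 0) + 6)*(143/47) = (0*5 + 6)*(143/47) = (0 + 6)*(143/47) = 6*(143/47) = 858/47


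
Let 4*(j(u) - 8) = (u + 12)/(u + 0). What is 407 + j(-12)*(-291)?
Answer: -1921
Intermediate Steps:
j(u) = 8 + (12 + u)/(4*u) (j(u) = 8 + ((u + 12)/(u + 0))/4 = 8 + ((12 + u)/u)/4 = 8 + (12 + u)/(4*u))
407 + j(-12)*(-291) = 407 + (33/4 + 3/(-12))*(-291) = 407 + (33/4 + 3*(-1/12))*(-291) = 407 + (33/4 - ¼)*(-291) = 407 + 8*(-291) = 407 - 2328 = -1921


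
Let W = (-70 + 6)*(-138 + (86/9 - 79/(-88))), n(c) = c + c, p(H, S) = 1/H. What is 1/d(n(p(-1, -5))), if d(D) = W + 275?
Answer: 99/835361 ≈ 0.00011851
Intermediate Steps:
n(c) = 2*c
W = 808136/99 (W = -64*(-138 + (86*(⅑) - 79*(-1/88))) = -64*(-138 + (86/9 + 79/88)) = -64*(-138 + 8279/792) = -64*(-101017/792) = 808136/99 ≈ 8163.0)
d(D) = 835361/99 (d(D) = 808136/99 + 275 = 835361/99)
1/d(n(p(-1, -5))) = 1/(835361/99) = 99/835361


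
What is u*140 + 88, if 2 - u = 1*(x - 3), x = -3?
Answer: 1208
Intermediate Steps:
u = 8 (u = 2 - (-3 - 3) = 2 - (-6) = 2 - 1*(-6) = 2 + 6 = 8)
u*140 + 88 = 8*140 + 88 = 1120 + 88 = 1208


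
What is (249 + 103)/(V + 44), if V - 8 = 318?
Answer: 176/185 ≈ 0.95135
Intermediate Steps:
V = 326 (V = 8 + 318 = 326)
(249 + 103)/(V + 44) = (249 + 103)/(326 + 44) = 352/370 = 352*(1/370) = 176/185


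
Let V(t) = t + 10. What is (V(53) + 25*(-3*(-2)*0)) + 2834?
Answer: 2897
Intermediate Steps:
V(t) = 10 + t
(V(53) + 25*(-3*(-2)*0)) + 2834 = ((10 + 53) + 25*(-3*(-2)*0)) + 2834 = (63 + 25*(6*0)) + 2834 = (63 + 25*0) + 2834 = (63 + 0) + 2834 = 63 + 2834 = 2897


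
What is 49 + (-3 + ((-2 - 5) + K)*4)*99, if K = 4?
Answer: -1436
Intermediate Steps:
49 + (-3 + ((-2 - 5) + K)*4)*99 = 49 + (-3 + ((-2 - 5) + 4)*4)*99 = 49 + (-3 + (-7 + 4)*4)*99 = 49 + (-3 - 3*4)*99 = 49 + (-3 - 12)*99 = 49 - 15*99 = 49 - 1485 = -1436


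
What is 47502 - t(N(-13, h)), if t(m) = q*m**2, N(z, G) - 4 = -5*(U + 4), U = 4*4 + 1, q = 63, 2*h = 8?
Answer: -595161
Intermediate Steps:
h = 4 (h = (1/2)*8 = 4)
U = 17 (U = 16 + 1 = 17)
N(z, G) = -101 (N(z, G) = 4 - 5*(17 + 4) = 4 - 5*21 = 4 - 105 = -101)
t(m) = 63*m**2
47502 - t(N(-13, h)) = 47502 - 63*(-101)**2 = 47502 - 63*10201 = 47502 - 1*642663 = 47502 - 642663 = -595161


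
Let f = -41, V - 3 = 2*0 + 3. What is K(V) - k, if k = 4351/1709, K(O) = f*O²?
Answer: -2526835/1709 ≈ -1478.5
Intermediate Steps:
V = 6 (V = 3 + (2*0 + 3) = 3 + (0 + 3) = 3 + 3 = 6)
K(O) = -41*O²
k = 4351/1709 (k = 4351*(1/1709) = 4351/1709 ≈ 2.5459)
K(V) - k = -41*6² - 1*4351/1709 = -41*36 - 4351/1709 = -1476 - 4351/1709 = -2526835/1709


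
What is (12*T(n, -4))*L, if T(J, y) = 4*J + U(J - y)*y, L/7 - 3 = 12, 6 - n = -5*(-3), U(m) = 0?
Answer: -45360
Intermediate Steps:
n = -9 (n = 6 - (-5)*(-3) = 6 - 1*15 = 6 - 15 = -9)
L = 105 (L = 21 + 7*12 = 21 + 84 = 105)
T(J, y) = 4*J (T(J, y) = 4*J + 0*y = 4*J + 0 = 4*J)
(12*T(n, -4))*L = (12*(4*(-9)))*105 = (12*(-36))*105 = -432*105 = -45360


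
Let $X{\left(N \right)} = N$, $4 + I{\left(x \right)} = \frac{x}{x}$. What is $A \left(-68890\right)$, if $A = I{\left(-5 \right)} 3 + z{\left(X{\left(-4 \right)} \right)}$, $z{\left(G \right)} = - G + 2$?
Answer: $206670$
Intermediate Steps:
$I{\left(x \right)} = -3$ ($I{\left(x \right)} = -4 + \frac{x}{x} = -4 + 1 = -3$)
$z{\left(G \right)} = 2 - G$
$A = -3$ ($A = \left(-3\right) 3 + \left(2 - -4\right) = -9 + \left(2 + 4\right) = -9 + 6 = -3$)
$A \left(-68890\right) = \left(-3\right) \left(-68890\right) = 206670$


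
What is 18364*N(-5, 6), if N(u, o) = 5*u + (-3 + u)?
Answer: -606012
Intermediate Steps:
N(u, o) = -3 + 6*u
18364*N(-5, 6) = 18364*(-3 + 6*(-5)) = 18364*(-3 - 30) = 18364*(-33) = -606012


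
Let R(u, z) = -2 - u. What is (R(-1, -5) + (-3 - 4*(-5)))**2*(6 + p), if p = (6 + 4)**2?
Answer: 27136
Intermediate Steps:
p = 100 (p = 10**2 = 100)
(R(-1, -5) + (-3 - 4*(-5)))**2*(6 + p) = ((-2 - 1*(-1)) + (-3 - 4*(-5)))**2*(6 + 100) = ((-2 + 1) + (-3 + 20))**2*106 = (-1 + 17)**2*106 = 16**2*106 = 256*106 = 27136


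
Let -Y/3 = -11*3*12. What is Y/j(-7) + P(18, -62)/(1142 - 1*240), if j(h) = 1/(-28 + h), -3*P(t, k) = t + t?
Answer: -18752586/451 ≈ -41580.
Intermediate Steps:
P(t, k) = -2*t/3 (P(t, k) = -(t + t)/3 = -2*t/3)
Y = 1188 (Y = -3*(-11*3)*12 = -(-99)*12 = -3*(-396) = 1188)
Y/j(-7) + P(18, -62)/(1142 - 1*240) = 1188/(1/(-28 - 7)) + (-⅔*18)/(1142 - 1*240) = 1188/(1/(-35)) - 12/(1142 - 240) = 1188/(-1/35) - 12/902 = 1188*(-35) - 12*1/902 = -41580 - 6/451 = -18752586/451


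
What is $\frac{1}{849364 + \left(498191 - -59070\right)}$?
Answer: $\frac{1}{1406625} \approx 7.1092 \cdot 10^{-7}$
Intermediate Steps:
$\frac{1}{849364 + \left(498191 - -59070\right)} = \frac{1}{849364 + \left(498191 + 59070\right)} = \frac{1}{849364 + 557261} = \frac{1}{1406625}$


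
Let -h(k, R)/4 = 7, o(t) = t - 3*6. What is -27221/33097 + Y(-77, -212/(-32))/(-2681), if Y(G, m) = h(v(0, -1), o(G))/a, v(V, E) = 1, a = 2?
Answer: -10359449/12676151 ≈ -0.81724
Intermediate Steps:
o(t) = -18 + t (o(t) = t - 18 = -18 + t)
h(k, R) = -28 (h(k, R) = -4*7 = -28)
Y(G, m) = -14 (Y(G, m) = -28/2 = -28*½ = -14)
-27221/33097 + Y(-77, -212/(-32))/(-2681) = -27221/33097 - 14/(-2681) = -27221*1/33097 - 14*(-1/2681) = -27221/33097 + 2/383 = -10359449/12676151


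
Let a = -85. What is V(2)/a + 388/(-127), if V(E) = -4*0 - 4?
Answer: -32472/10795 ≈ -3.0081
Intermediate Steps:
V(E) = -4 (V(E) = 0 - 4 = -4)
V(2)/a + 388/(-127) = -4/(-85) + 388/(-127) = -4*(-1/85) + 388*(-1/127) = 4/85 - 388/127 = -32472/10795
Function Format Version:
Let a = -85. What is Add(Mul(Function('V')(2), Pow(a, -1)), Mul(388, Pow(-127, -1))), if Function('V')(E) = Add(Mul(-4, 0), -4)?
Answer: Rational(-32472, 10795) ≈ -3.0081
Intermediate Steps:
Function('V')(E) = -4 (Function('V')(E) = Add(0, -4) = -4)
Add(Mul(Function('V')(2), Pow(a, -1)), Mul(388, Pow(-127, -1))) = Add(Mul(-4, Pow(-85, -1)), Mul(388, Pow(-127, -1))) = Add(Mul(-4, Rational(-1, 85)), Mul(388, Rational(-1, 127))) = Add(Rational(4, 85), Rational(-388, 127)) = Rational(-32472, 10795)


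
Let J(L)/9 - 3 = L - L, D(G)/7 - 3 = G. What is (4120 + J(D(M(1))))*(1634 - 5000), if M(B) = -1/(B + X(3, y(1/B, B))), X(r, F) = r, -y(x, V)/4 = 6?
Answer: -13958802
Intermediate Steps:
y(x, V) = -24 (y(x, V) = -4*6 = -24)
M(B) = -1/(3 + B) (M(B) = -1/(B + 3) = -1/(3 + B))
D(G) = 21 + 7*G
J(L) = 27 (J(L) = 27 + 9*(L - L) = 27 + 9*0 = 27 + 0 = 27)
(4120 + J(D(M(1))))*(1634 - 5000) = (4120 + 27)*(1634 - 5000) = 4147*(-3366) = -13958802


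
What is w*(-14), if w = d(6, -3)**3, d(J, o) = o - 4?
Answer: 4802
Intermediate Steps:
d(J, o) = -4 + o
w = -343 (w = (-4 - 3)**3 = (-7)**3 = -343)
w*(-14) = -343*(-14) = 4802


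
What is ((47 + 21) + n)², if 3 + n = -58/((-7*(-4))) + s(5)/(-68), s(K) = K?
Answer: 895146561/226576 ≈ 3950.8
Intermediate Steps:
n = -2449/476 (n = -3 + (-58/((-7*(-4))) + 5/(-68)) = -3 + (-58/28 + 5*(-1/68)) = -3 + (-58*1/28 - 5/68) = -3 + (-29/14 - 5/68) = -3 - 1021/476 = -2449/476 ≈ -5.1450)
((47 + 21) + n)² = ((47 + 21) - 2449/476)² = (68 - 2449/476)² = (29919/476)² = 895146561/226576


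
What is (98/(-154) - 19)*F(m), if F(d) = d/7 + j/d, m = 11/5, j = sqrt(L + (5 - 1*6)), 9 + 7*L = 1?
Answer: -216/35 - 1080*I*sqrt(105)/847 ≈ -6.1714 - 13.066*I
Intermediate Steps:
L = -8/7 (L = -9/7 + (1/7)*1 = -9/7 + 1/7 = -8/7 ≈ -1.1429)
j = I*sqrt(105)/7 (j = sqrt(-8/7 + (5 - 1*6)) = sqrt(-8/7 + (5 - 6)) = sqrt(-8/7 - 1) = sqrt(-15/7) = I*sqrt(105)/7 ≈ 1.4639*I)
m = 11/5 (m = 11*(1/5) = 11/5 ≈ 2.2000)
F(d) = d/7 + I*sqrt(105)/(7*d) (F(d) = d/7 + (I*sqrt(105)/7)/d = d*(1/7) + I*sqrt(105)/(7*d) = d/7 + I*sqrt(105)/(7*d))
(98/(-154) - 19)*F(m) = (98/(-154) - 19)*(((11/5)**2 + I*sqrt(105))/(7*(11/5))) = (98*(-1/154) - 19)*((1/7)*(5/11)*(121/25 + I*sqrt(105))) = (-7/11 - 19)*(11/35 + 5*I*sqrt(105)/77) = -216*(11/35 + 5*I*sqrt(105)/77)/11 = -216/35 - 1080*I*sqrt(105)/847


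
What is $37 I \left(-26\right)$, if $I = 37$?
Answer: $-35594$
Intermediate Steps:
$37 I \left(-26\right) = 37 \cdot 37 \left(-26\right) = 1369 \left(-26\right) = -35594$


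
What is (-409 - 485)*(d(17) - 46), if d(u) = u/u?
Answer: 40230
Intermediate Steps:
d(u) = 1
(-409 - 485)*(d(17) - 46) = (-409 - 485)*(1 - 46) = -894*(-45) = 40230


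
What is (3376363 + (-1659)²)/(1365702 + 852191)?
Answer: 6128644/2217893 ≈ 2.7633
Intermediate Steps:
(3376363 + (-1659)²)/(1365702 + 852191) = (3376363 + 2752281)/2217893 = 6128644*(1/2217893) = 6128644/2217893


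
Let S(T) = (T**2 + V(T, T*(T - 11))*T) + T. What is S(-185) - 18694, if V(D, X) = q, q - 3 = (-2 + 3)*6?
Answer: 13681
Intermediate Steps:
q = 9 (q = 3 + (-2 + 3)*6 = 3 + 1*6 = 3 + 6 = 9)
V(D, X) = 9
S(T) = T**2 + 10*T (S(T) = (T**2 + 9*T) + T = T**2 + 10*T)
S(-185) - 18694 = -185*(10 - 185) - 18694 = -185*(-175) - 18694 = 32375 - 18694 = 13681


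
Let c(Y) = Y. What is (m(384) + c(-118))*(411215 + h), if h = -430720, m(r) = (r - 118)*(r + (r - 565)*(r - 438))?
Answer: -52700754550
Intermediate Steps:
m(r) = (-118 + r)*(r + (-565 + r)*(-438 + r))
(m(384) + c(-118))*(411215 + h) = ((-29201460 + 384³ - 1120*384² + 365706*384) - 118)*(411215 - 430720) = ((-29201460 + 56623104 - 1120*147456 + 140431104) - 118)*(-19505) = ((-29201460 + 56623104 - 165150720 + 140431104) - 118)*(-19505) = (2702028 - 118)*(-19505) = 2701910*(-19505) = -52700754550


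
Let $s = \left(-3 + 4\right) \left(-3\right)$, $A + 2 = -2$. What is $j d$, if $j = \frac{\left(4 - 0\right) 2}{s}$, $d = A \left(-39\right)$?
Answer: $-416$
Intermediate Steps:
$A = -4$ ($A = -2 - 2 = -4$)
$s = -3$ ($s = 1 \left(-3\right) = -3$)
$d = 156$ ($d = \left(-4\right) \left(-39\right) = 156$)
$j = - \frac{8}{3}$ ($j = \frac{\left(4 - 0\right) 2}{-3} = \left(4 + 0\right) 2 \left(- \frac{1}{3}\right) = 4 \cdot 2 \left(- \frac{1}{3}\right) = 8 \left(- \frac{1}{3}\right) = - \frac{8}{3} \approx -2.6667$)
$j d = \left(- \frac{8}{3}\right) 156 = -416$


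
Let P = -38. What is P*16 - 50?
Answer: -658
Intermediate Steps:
P*16 - 50 = -38*16 - 50 = -608 - 50 = -658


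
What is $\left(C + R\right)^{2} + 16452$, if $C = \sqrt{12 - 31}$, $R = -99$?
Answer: $26234 - 198 i \sqrt{19} \approx 26234.0 - 863.06 i$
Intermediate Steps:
$C = i \sqrt{19}$ ($C = \sqrt{-19} = i \sqrt{19} \approx 4.3589 i$)
$\left(C + R\right)^{2} + 16452 = \left(i \sqrt{19} - 99\right)^{2} + 16452 = \left(-99 + i \sqrt{19}\right)^{2} + 16452 = 16452 + \left(-99 + i \sqrt{19}\right)^{2}$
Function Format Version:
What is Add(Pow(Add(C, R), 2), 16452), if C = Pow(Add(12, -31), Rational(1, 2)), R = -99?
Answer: Add(26234, Mul(-198, I, Pow(19, Rational(1, 2)))) ≈ Add(26234., Mul(-863.06, I))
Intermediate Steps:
C = Mul(I, Pow(19, Rational(1, 2))) (C = Pow(-19, Rational(1, 2)) = Mul(I, Pow(19, Rational(1, 2))) ≈ Mul(4.3589, I))
Add(Pow(Add(C, R), 2), 16452) = Add(Pow(Add(Mul(I, Pow(19, Rational(1, 2))), -99), 2), 16452) = Add(Pow(Add(-99, Mul(I, Pow(19, Rational(1, 2)))), 2), 16452) = Add(16452, Pow(Add(-99, Mul(I, Pow(19, Rational(1, 2)))), 2))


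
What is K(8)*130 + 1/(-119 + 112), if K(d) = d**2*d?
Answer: 465919/7 ≈ 66560.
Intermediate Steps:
K(d) = d**3
K(8)*130 + 1/(-119 + 112) = 8**3*130 + 1/(-119 + 112) = 512*130 + 1/(-7) = 66560 - 1/7 = 465919/7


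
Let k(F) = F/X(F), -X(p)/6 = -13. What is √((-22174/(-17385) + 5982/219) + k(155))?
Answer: √3699170338522490/10998910 ≈ 5.5297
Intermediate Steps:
X(p) = 78 (X(p) = -6*(-13) = 78)
k(F) = F/78
√((-22174/(-17385) + 5982/219) + k(155)) = √((-22174/(-17385) + 5982/219) + (1/78)*155) = √((-22174*(-1/17385) + 5982*(1/219)) + 155/78) = √((22174/17385 + 1994/73) + 155/78) = √(36284392/1269105 + 155/78) = √(336321539/10998910) = √3699170338522490/10998910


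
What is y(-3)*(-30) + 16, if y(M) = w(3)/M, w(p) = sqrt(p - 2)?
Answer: 26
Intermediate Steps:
w(p) = sqrt(-2 + p)
y(M) = 1/M (y(M) = sqrt(-2 + 3)/M = sqrt(1)/M = 1/M)
y(-3)*(-30) + 16 = -30/(-3) + 16 = -1/3*(-30) + 16 = 10 + 16 = 26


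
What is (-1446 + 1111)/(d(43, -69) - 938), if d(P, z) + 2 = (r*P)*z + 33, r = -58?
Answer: -335/171179 ≈ -0.0019570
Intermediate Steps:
d(P, z) = 31 - 58*P*z (d(P, z) = -2 + ((-58*P)*z + 33) = -2 + (-58*P*z + 33) = -2 + (33 - 58*P*z) = 31 - 58*P*z)
(-1446 + 1111)/(d(43, -69) - 938) = (-1446 + 1111)/((31 - 58*43*(-69)) - 938) = -335/((31 + 172086) - 938) = -335/(172117 - 938) = -335/171179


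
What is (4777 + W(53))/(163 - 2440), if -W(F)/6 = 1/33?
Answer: -17515/8349 ≈ -2.0979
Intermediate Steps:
W(F) = -2/11 (W(F) = -6/33 = -6*1/33 = -2/11)
(4777 + W(53))/(163 - 2440) = (4777 - 2/11)/(163 - 2440) = (52545/11)/(-2277) = (52545/11)*(-1/2277) = -17515/8349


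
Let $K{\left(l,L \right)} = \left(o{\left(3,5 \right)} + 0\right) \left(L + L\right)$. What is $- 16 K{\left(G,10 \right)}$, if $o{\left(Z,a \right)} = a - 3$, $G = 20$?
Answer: $-640$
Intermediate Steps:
$o{\left(Z,a \right)} = -3 + a$ ($o{\left(Z,a \right)} = a - 3 = -3 + a$)
$K{\left(l,L \right)} = 4 L$ ($K{\left(l,L \right)} = \left(\left(-3 + 5\right) + 0\right) \left(L + L\right) = \left(2 + 0\right) 2 L = 2 \cdot 2 L = 4 L$)
$- 16 K{\left(G,10 \right)} = - 16 \cdot 4 \cdot 10 = \left(-16\right) 40 = -640$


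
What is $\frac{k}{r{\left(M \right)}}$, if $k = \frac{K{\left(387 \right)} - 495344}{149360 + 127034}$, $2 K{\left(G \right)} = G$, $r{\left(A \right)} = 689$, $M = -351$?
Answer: $- \frac{76177}{29297764} \approx -0.0026001$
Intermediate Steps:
$K{\left(G \right)} = \frac{G}{2}$
$k = - \frac{990301}{552788}$ ($k = \frac{\frac{1}{2} \cdot 387 - 495344}{149360 + 127034} = \frac{\frac{387}{2} - 495344}{276394} = \left(- \frac{990301}{2}\right) \frac{1}{276394} = - \frac{990301}{552788} \approx -1.7915$)
$\frac{k}{r{\left(M \right)}} = - \frac{990301}{552788 \cdot 689} = \left(- \frac{990301}{552788}\right) \frac{1}{689} = - \frac{76177}{29297764}$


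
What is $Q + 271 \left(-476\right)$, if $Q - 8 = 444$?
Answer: $-128544$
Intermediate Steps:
$Q = 452$ ($Q = 8 + 444 = 452$)
$Q + 271 \left(-476\right) = 452 + 271 \left(-476\right) = 452 - 128996 = -128544$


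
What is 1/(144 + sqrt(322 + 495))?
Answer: 144/19919 - sqrt(817)/19919 ≈ 0.0057943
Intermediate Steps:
1/(144 + sqrt(322 + 495)) = 1/(144 + sqrt(817))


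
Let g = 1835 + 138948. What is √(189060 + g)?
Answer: √329843 ≈ 574.32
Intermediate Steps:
g = 140783
√(189060 + g) = √(189060 + 140783) = √329843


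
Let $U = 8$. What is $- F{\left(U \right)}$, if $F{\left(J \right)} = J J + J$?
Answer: $-72$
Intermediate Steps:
$F{\left(J \right)} = J + J^{2}$ ($F{\left(J \right)} = J^{2} + J = J + J^{2}$)
$- F{\left(U \right)} = - 8 \left(1 + 8\right) = - 8 \cdot 9 = \left(-1\right) 72 = -72$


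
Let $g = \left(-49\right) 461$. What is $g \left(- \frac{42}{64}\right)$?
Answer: $\frac{474369}{32} \approx 14824.0$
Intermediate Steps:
$g = -22589$
$g \left(- \frac{42}{64}\right) = - 22589 \left(- \frac{42}{64}\right) = - 22589 \left(\left(-42\right) \frac{1}{64}\right) = \left(-22589\right) \left(- \frac{21}{32}\right) = \frac{474369}{32}$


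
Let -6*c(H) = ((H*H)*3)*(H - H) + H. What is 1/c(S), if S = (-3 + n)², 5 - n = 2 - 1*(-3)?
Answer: -⅔ ≈ -0.66667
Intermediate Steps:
n = 0 (n = 5 - (2 - 1*(-3)) = 5 - (2 + 3) = 5 - 1*5 = 5 - 5 = 0)
S = 9 (S = (-3 + 0)² = (-3)² = 9)
c(H) = -H/6 (c(H) = -(((H*H)*3)*(H - H) + H)/6 = -((H²*3)*0 + H)/6 = -((3*H²)*0 + H)/6 = -(0 + H)/6 = -H/6)
1/c(S) = 1/(-⅙*9) = 1/(-3/2) = -⅔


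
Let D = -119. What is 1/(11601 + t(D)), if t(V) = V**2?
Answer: 1/25762 ≈ 3.8817e-5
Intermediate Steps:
1/(11601 + t(D)) = 1/(11601 + (-119)**2) = 1/(11601 + 14161) = 1/25762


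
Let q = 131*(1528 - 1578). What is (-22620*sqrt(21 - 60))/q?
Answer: 2262*I*sqrt(39)/655 ≈ 21.567*I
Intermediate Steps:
q = -6550 (q = 131*(-50) = -6550)
(-22620*sqrt(21 - 60))/q = -22620*sqrt(21 - 60)/(-6550) = -22620*I*sqrt(39)*(-1/6550) = 2262*I*sqrt(39)/655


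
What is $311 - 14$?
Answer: $297$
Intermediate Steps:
$311 - 14 = 297$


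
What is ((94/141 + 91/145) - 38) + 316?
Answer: 121493/435 ≈ 279.29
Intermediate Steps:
((94/141 + 91/145) - 38) + 316 = ((94*(1/141) + 91*(1/145)) - 38) + 316 = ((⅔ + 91/145) - 38) + 316 = (563/435 - 38) + 316 = -15967/435 + 316 = 121493/435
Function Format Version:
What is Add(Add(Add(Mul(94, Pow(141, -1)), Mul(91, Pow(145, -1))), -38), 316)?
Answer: Rational(121493, 435) ≈ 279.29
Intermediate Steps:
Add(Add(Add(Mul(94, Pow(141, -1)), Mul(91, Pow(145, -1))), -38), 316) = Add(Add(Add(Mul(94, Rational(1, 141)), Mul(91, Rational(1, 145))), -38), 316) = Add(Add(Add(Rational(2, 3), Rational(91, 145)), -38), 316) = Add(Add(Rational(563, 435), -38), 316) = Add(Rational(-15967, 435), 316) = Rational(121493, 435)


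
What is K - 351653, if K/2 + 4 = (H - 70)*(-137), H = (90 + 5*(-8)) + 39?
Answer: -356867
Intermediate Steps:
H = 89 (H = (90 - 40) + 39 = 50 + 39 = 89)
K = -5214 (K = -8 + 2*((89 - 70)*(-137)) = -8 + 2*(19*(-137)) = -8 + 2*(-2603) = -8 - 5206 = -5214)
K - 351653 = -5214 - 351653 = -356867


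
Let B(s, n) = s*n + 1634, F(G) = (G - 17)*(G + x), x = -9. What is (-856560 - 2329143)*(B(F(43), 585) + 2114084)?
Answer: -8387503629174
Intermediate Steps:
F(G) = (-17 + G)*(-9 + G) (F(G) = (G - 17)*(G - 9) = (-17 + G)*(-9 + G))
B(s, n) = 1634 + n*s (B(s, n) = n*s + 1634 = 1634 + n*s)
(-856560 - 2329143)*(B(F(43), 585) + 2114084) = (-856560 - 2329143)*((1634 + 585*(153 + 43² - 26*43)) + 2114084) = -3185703*((1634 + 585*(153 + 1849 - 1118)) + 2114084) = -3185703*((1634 + 585*884) + 2114084) = -3185703*((1634 + 517140) + 2114084) = -3185703*(518774 + 2114084) = -3185703*2632858 = -8387503629174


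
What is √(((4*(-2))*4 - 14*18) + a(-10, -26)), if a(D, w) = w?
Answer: I*√310 ≈ 17.607*I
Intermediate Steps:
√(((4*(-2))*4 - 14*18) + a(-10, -26)) = √(((4*(-2))*4 - 14*18) - 26) = √((-8*4 - 252) - 26) = √((-32 - 252) - 26) = √(-284 - 26) = √(-310) = I*√310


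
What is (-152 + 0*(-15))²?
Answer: 23104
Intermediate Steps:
(-152 + 0*(-15))² = (-152 + 0)² = (-152)² = 23104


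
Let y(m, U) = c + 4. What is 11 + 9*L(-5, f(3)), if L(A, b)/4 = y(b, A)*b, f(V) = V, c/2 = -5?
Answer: -637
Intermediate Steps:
c = -10 (c = 2*(-5) = -10)
y(m, U) = -6 (y(m, U) = -10 + 4 = -6)
L(A, b) = -24*b (L(A, b) = 4*(-6*b) = -24*b)
11 + 9*L(-5, f(3)) = 11 + 9*(-24*3) = 11 + 9*(-72) = 11 - 648 = -637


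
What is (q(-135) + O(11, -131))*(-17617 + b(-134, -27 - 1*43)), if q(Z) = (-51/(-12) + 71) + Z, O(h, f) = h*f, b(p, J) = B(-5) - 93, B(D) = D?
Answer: 106343145/4 ≈ 2.6586e+7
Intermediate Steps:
b(p, J) = -98 (b(p, J) = -5 - 93 = -98)
O(h, f) = f*h
q(Z) = 301/4 + Z (q(Z) = (-51*(-1/12) + 71) + Z = (17/4 + 71) + Z = 301/4 + Z)
(q(-135) + O(11, -131))*(-17617 + b(-134, -27 - 1*43)) = ((301/4 - 135) - 131*11)*(-17617 - 98) = (-239/4 - 1441)*(-17715) = -6003/4*(-17715) = 106343145/4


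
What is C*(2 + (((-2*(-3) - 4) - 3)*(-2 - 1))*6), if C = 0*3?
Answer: 0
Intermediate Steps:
C = 0
C*(2 + (((-2*(-3) - 4) - 3)*(-2 - 1))*6) = 0*(2 + (((-2*(-3) - 4) - 3)*(-2 - 1))*6) = 0*(2 + (((6 - 4) - 3)*(-3))*6) = 0*(2 + ((2 - 3)*(-3))*6) = 0*(2 - 1*(-3)*6) = 0*(2 + 3*6) = 0*(2 + 18) = 0*20 = 0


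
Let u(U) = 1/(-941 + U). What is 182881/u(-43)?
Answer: -179954904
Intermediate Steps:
182881/u(-43) = 182881/(1/(-941 - 43)) = 182881/(1/(-984)) = 182881/(-1/984) = 182881*(-984) = -179954904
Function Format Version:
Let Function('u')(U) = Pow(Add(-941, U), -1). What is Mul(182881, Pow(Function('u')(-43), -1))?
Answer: -179954904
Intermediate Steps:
Mul(182881, Pow(Function('u')(-43), -1)) = Mul(182881, Pow(Pow(Add(-941, -43), -1), -1)) = Mul(182881, Pow(Pow(-984, -1), -1)) = Mul(182881, Pow(Rational(-1, 984), -1)) = Mul(182881, -984) = -179954904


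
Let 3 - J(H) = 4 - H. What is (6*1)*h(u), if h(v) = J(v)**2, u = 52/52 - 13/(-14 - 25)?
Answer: 2/3 ≈ 0.66667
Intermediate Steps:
J(H) = -1 + H (J(H) = 3 - (4 - H) = 3 + (-4 + H) = -1 + H)
u = 4/3 (u = 52*(1/52) - 13/(-39) = 1 - 13*(-1/39) = 1 + 1/3 = 4/3 ≈ 1.3333)
h(v) = (-1 + v)**2
(6*1)*h(u) = (6*1)*(-1 + 4/3)**2 = 6*(1/3)**2 = 6*(1/9) = 2/3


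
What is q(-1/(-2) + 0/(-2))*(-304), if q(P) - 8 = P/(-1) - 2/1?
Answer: -1672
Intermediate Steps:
q(P) = 6 - P (q(P) = 8 + (P/(-1) - 2/1) = 8 + (P*(-1) - 2*1) = 8 + (-P - 2) = 8 + (-2 - P) = 6 - P)
q(-1/(-2) + 0/(-2))*(-304) = (6 - (-1/(-2) + 0/(-2)))*(-304) = (6 - (-1*(-1/2) + 0*(-1/2)))*(-304) = (6 - (1/2 + 0))*(-304) = (6 - 1*1/2)*(-304) = (6 - 1/2)*(-304) = (11/2)*(-304) = -1672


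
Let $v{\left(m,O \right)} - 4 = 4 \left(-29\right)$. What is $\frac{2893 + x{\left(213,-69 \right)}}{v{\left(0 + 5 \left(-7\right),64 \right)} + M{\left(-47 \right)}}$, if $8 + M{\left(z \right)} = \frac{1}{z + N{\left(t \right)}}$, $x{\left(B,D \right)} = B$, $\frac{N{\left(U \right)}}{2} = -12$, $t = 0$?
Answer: $- \frac{220526}{8521} \approx -25.88$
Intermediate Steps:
$v{\left(m,O \right)} = -112$ ($v{\left(m,O \right)} = 4 + 4 \left(-29\right) = 4 - 116 = -112$)
$N{\left(U \right)} = -24$ ($N{\left(U \right)} = 2 \left(-12\right) = -24$)
$M{\left(z \right)} = -8 + \frac{1}{-24 + z}$ ($M{\left(z \right)} = -8 + \frac{1}{z - 24} = -8 + \frac{1}{-24 + z}$)
$\frac{2893 + x{\left(213,-69 \right)}}{v{\left(0 + 5 \left(-7\right),64 \right)} + M{\left(-47 \right)}} = \frac{2893 + 213}{-112 + \frac{193 - -376}{-24 - 47}} = \frac{3106}{-112 + \frac{193 + 376}{-71}} = \frac{3106}{-112 - \frac{569}{71}} = \frac{3106}{- \frac{8521}{71}} = 3106 \left(- \frac{71}{8521}\right) = - \frac{220526}{8521}$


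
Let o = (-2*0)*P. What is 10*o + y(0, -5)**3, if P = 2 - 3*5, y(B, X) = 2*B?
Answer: 0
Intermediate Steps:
P = -13 (P = 2 - 15 = -13)
o = 0 (o = -2*0*(-13) = 0*(-13) = 0)
10*o + y(0, -5)**3 = 10*0 + (2*0)**3 = 0 + 0**3 = 0 + 0 = 0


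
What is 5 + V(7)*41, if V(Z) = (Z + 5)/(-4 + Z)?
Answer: 169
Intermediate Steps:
V(Z) = (5 + Z)/(-4 + Z)
5 + V(7)*41 = 5 + ((5 + 7)/(-4 + 7))*41 = 5 + (12/3)*41 = 5 + ((1/3)*12)*41 = 5 + 4*41 = 5 + 164 = 169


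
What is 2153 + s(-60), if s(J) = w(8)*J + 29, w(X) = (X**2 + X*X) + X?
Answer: -5978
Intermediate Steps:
w(X) = X + 2*X**2 (w(X) = (X**2 + X**2) + X = 2*X**2 + X = X + 2*X**2)
s(J) = 29 + 136*J (s(J) = (8*(1 + 2*8))*J + 29 = (8*(1 + 16))*J + 29 = (8*17)*J + 29 = 136*J + 29 = 29 + 136*J)
2153 + s(-60) = 2153 + (29 + 136*(-60)) = 2153 + (29 - 8160) = 2153 - 8131 = -5978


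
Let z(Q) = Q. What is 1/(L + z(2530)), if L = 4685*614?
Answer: 1/2879120 ≈ 3.4733e-7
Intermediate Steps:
L = 2876590
1/(L + z(2530)) = 1/(2876590 + 2530) = 1/2879120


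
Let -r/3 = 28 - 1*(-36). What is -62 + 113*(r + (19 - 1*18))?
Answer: -21645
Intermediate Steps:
r = -192 (r = -3*(28 - 1*(-36)) = -3*(28 + 36) = -3*64 = -192)
-62 + 113*(r + (19 - 1*18)) = -62 + 113*(-192 + (19 - 1*18)) = -62 + 113*(-192 + (19 - 18)) = -62 + 113*(-192 + 1) = -62 + 113*(-191) = -62 - 21583 = -21645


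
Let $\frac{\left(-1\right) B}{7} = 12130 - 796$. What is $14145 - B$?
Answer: $93483$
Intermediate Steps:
$B = -79338$ ($B = - 7 \left(12130 - 796\right) = \left(-7\right) 11334 = -79338$)
$14145 - B = 14145 - -79338 = 14145 + 79338 = 93483$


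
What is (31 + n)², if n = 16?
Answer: 2209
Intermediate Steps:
(31 + n)² = (31 + 16)² = 47² = 2209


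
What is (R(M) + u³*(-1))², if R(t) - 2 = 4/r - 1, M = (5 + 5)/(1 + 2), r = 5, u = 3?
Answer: 15876/25 ≈ 635.04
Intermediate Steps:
M = 10/3 ≈ 3.3333
R(t) = 9/5 (R(t) = 2 + (4/5 - 1) = 2 + (4*(⅕) - 1) = 2 + (⅘ - 1) = 2 - ⅕ = 9/5)
(R(M) + u³*(-1))² = (9/5 + 3³*(-1))² = (9/5 + 27*(-1))² = (9/5 - 27)² = (-126/5)² = 15876/25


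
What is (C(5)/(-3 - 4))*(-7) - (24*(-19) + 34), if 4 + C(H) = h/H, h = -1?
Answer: 2089/5 ≈ 417.80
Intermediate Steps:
C(H) = -4 - 1/H
(C(5)/(-3 - 4))*(-7) - (24*(-19) + 34) = ((-4 - 1/5)/(-3 - 4))*(-7) - (24*(-19) + 34) = ((-4 - 1*1/5)/(-7))*(-7) - (-456 + 34) = ((-4 - 1/5)*(-1/7))*(-7) - 1*(-422) = -21/5*(-1/7)*(-7) + 422 = (3/5)*(-7) + 422 = -21/5 + 422 = 2089/5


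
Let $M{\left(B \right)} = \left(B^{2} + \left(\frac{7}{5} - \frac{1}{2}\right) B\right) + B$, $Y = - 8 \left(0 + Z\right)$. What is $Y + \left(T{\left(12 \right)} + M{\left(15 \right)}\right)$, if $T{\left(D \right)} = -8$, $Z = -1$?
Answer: $\frac{507}{2} \approx 253.5$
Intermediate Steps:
$Y = 8$ ($Y = - 8 \left(0 - 1\right) = \left(-8\right) \left(-1\right) = 8$)
$M{\left(B \right)} = B^{2} + \frac{19 B}{10}$ ($M{\left(B \right)} = \left(B^{2} + \left(7 \cdot \frac{1}{5} - \frac{1}{2}\right) B\right) + B = \left(B^{2} + \left(\frac{7}{5} - \frac{1}{2}\right) B\right) + B = \left(B^{2} + \frac{9 B}{10}\right) + B = B^{2} + \frac{19 B}{10}$)
$Y + \left(T{\left(12 \right)} + M{\left(15 \right)}\right) = 8 - \left(8 - \frac{3 \left(19 + 10 \cdot 15\right)}{2}\right) = 8 - \left(8 - \frac{3 \left(19 + 150\right)}{2}\right) = 8 - \left(8 - \frac{507}{2}\right) = 8 + \left(-8 + \frac{507}{2}\right) = 8 + \frac{491}{2} = \frac{507}{2}$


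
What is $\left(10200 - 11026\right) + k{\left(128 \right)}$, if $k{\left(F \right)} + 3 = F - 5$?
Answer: $-706$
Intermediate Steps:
$k{\left(F \right)} = -8 + F$ ($k{\left(F \right)} = -3 + \left(F - 5\right) = -3 + \left(-5 + F\right) = -8 + F$)
$\left(10200 - 11026\right) + k{\left(128 \right)} = \left(10200 - 11026\right) + \left(-8 + 128\right) = -826 + 120 = -706$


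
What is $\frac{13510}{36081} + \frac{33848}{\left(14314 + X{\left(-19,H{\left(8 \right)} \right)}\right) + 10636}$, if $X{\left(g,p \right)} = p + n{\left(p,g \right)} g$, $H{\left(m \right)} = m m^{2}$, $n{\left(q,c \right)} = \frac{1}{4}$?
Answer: $\frac{2086929514}{1224697383} \approx 1.704$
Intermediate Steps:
$n{\left(q,c \right)} = \frac{1}{4}$
$H{\left(m \right)} = m^{3}$
$X{\left(g,p \right)} = p + \frac{g}{4}$
$\frac{13510}{36081} + \frac{33848}{\left(14314 + X{\left(-19,H{\left(8 \right)} \right)}\right) + 10636} = \frac{13510}{36081} + \frac{33848}{\left(14314 + \left(8^{3} + \frac{1}{4} \left(-19\right)\right)\right) + 10636} = 13510 \cdot \frac{1}{36081} + \frac{33848}{\left(14314 + \left(512 - \frac{19}{4}\right)\right) + 10636} = \frac{13510}{36081} + \frac{33848}{\left(14314 + \frac{2029}{4}\right) + 10636} = \frac{13510}{36081} + \frac{33848}{\frac{59285}{4} + 10636} = \frac{13510}{36081} + \frac{33848}{\frac{101829}{4}} = \frac{13510}{36081} + 33848 \cdot \frac{4}{101829} = \frac{13510}{36081} + \frac{135392}{101829} = \frac{2086929514}{1224697383}$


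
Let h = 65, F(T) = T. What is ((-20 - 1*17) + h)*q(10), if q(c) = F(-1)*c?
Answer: -280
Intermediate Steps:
q(c) = -c
((-20 - 1*17) + h)*q(10) = ((-20 - 1*17) + 65)*(-1*10) = ((-20 - 17) + 65)*(-10) = (-37 + 65)*(-10) = 28*(-10) = -280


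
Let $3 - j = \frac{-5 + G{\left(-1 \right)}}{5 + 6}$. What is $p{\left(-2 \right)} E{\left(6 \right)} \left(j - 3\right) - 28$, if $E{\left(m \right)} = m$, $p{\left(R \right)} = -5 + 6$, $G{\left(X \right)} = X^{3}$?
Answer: $- \frac{272}{11} \approx -24.727$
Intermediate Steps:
$p{\left(R \right)} = 1$
$j = \frac{39}{11}$ ($j = 3 - \frac{-5 + \left(-1\right)^{3}}{5 + 6} = 3 - \frac{-5 - 1}{11} = 3 - \left(-6\right) \frac{1}{11} = 3 - - \frac{6}{11} = 3 + \frac{6}{11} = \frac{39}{11} \approx 3.5455$)
$p{\left(-2 \right)} E{\left(6 \right)} \left(j - 3\right) - 28 = 1 \cdot 6 \left(\frac{39}{11} - 3\right) - 28 = 1 \cdot 6 \cdot \frac{6}{11} - 28 = 1 \cdot \frac{36}{11} - 28 = \frac{36}{11} - 28 = - \frac{272}{11}$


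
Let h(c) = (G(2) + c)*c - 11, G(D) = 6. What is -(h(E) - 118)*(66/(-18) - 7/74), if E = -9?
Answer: -14195/37 ≈ -383.65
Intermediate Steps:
h(c) = -11 + c*(6 + c) (h(c) = (6 + c)*c - 11 = c*(6 + c) - 11 = -11 + c*(6 + c))
-(h(E) - 118)*(66/(-18) - 7/74) = -((-11 + (-9)² + 6*(-9)) - 118)*(66/(-18) - 7/74) = -((-11 + 81 - 54) - 118)*(66*(-1/18) - 7*1/74) = -(16 - 118)*(-11/3 - 7/74) = -(-102)*(-835)/222 = -1*14195/37 = -14195/37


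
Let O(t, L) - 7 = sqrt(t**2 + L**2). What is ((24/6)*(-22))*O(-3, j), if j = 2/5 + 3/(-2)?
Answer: -616 - 44*sqrt(1021)/5 ≈ -897.19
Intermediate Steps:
j = -11/10 (j = 2*(1/5) + 3*(-1/2) = 2/5 - 3/2 = -11/10 ≈ -1.1000)
O(t, L) = 7 + sqrt(L**2 + t**2) (O(t, L) = 7 + sqrt(t**2 + L**2) = 7 + sqrt(L**2 + t**2))
((24/6)*(-22))*O(-3, j) = ((24/6)*(-22))*(7 + sqrt((-11/10)**2 + (-3)**2)) = ((24*(1/6))*(-22))*(7 + sqrt(121/100 + 9)) = (4*(-22))*(7 + sqrt(1021/100)) = -88*(7 + sqrt(1021)/10) = -616 - 44*sqrt(1021)/5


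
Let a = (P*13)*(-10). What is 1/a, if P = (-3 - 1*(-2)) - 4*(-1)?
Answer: -1/390 ≈ -0.0025641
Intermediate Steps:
P = 3 (P = (-3 + 2) + 4 = -1 + 4 = 3)
a = -390 (a = (3*13)*(-10) = 39*(-10) = -390)
1/a = 1/(-390) = -1/390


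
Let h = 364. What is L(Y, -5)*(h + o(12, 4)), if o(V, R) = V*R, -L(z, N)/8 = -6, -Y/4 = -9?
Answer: 19776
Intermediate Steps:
Y = 36 (Y = -4*(-9) = 36)
L(z, N) = 48 (L(z, N) = -8*(-6) = 48)
o(V, R) = R*V
L(Y, -5)*(h + o(12, 4)) = 48*(364 + 4*12) = 48*(364 + 48) = 48*412 = 19776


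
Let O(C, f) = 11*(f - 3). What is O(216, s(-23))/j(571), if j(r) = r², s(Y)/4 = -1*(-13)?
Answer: 539/326041 ≈ 0.0016532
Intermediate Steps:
s(Y) = 52 (s(Y) = 4*(-1*(-13)) = 4*13 = 52)
O(C, f) = -33 + 11*f (O(C, f) = 11*(-3 + f) = -33 + 11*f)
O(216, s(-23))/j(571) = (-33 + 11*52)/(571²) = (-33 + 572)/326041 = 539*(1/326041) = 539/326041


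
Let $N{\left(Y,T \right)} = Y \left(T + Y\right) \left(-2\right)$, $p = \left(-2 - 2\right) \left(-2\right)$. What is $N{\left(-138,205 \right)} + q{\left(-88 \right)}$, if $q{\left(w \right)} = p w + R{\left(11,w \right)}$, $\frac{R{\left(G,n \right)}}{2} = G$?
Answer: $17810$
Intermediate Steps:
$R{\left(G,n \right)} = 2 G$
$p = 8$ ($p = \left(-2 - 2\right) \left(-2\right) = \left(-4\right) \left(-2\right) = 8$)
$q{\left(w \right)} = 22 + 8 w$ ($q{\left(w \right)} = 8 w + 2 \cdot 11 = 8 w + 22 = 22 + 8 w$)
$N{\left(Y,T \right)} = - 2 Y \left(T + Y\right)$
$N{\left(-138,205 \right)} + q{\left(-88 \right)} = \left(-2\right) \left(-138\right) \left(205 - 138\right) + \left(22 + 8 \left(-88\right)\right) = \left(-2\right) \left(-138\right) 67 + \left(22 - 704\right) = 18492 - 682 = 17810$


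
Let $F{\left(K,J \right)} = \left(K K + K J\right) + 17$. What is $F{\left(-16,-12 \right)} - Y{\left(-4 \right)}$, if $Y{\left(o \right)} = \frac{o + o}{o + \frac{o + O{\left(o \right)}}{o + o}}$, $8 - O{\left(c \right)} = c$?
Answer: $\frac{2317}{5} \approx 463.4$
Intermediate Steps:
$F{\left(K,J \right)} = 17 + K^{2} + J K$ ($F{\left(K,J \right)} = \left(K^{2} + J K\right) + 17 = 17 + K^{2} + J K$)
$O{\left(c \right)} = 8 - c$
$Y{\left(o \right)} = \frac{2 o}{o + \frac{4}{o}}$ ($Y{\left(o \right)} = \frac{o + o}{o + \frac{o - \left(-8 + o\right)}{o + o}} = \frac{2 o}{o + \frac{8}{2 o}} = \frac{2 o}{o + 8 \frac{1}{2 o}} = \frac{2 o}{o + \frac{4}{o}}$)
$F{\left(-16,-12 \right)} - Y{\left(-4 \right)} = \left(17 + \left(-16\right)^{2} - -192\right) - \frac{2 \left(-4\right)^{2}}{4 + \left(-4\right)^{2}} = \left(17 + 256 + 192\right) - 2 \cdot 16 \frac{1}{4 + 16} = 465 - 2 \cdot 16 \cdot \frac{1}{20} = 465 - \frac{8}{5} = \frac{2317}{5}$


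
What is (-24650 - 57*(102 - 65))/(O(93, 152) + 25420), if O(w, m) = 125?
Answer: -26759/25545 ≈ -1.0475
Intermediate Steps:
(-24650 - 57*(102 - 65))/(O(93, 152) + 25420) = (-24650 - 57*(102 - 65))/(125 + 25420) = (-24650 - 57*37)/25545 = (-24650 - 2109)*(1/25545) = -26759*1/25545 = -26759/25545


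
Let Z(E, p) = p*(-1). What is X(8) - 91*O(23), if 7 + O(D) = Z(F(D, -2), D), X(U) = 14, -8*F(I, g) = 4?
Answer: 2744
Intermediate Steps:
F(I, g) = -½ (F(I, g) = -⅛*4 = -½)
Z(E, p) = -p
O(D) = -7 - D
X(8) - 91*O(23) = 14 - 91*(-7 - 1*23) = 14 - 91*(-7 - 23) = 14 - 91*(-30) = 14 + 2730 = 2744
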